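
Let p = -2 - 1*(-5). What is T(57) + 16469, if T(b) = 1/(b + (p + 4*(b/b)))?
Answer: 1054017/64 ≈ 16469.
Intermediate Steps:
p = 3 (p = -2 + 5 = 3)
T(b) = 1/(7 + b) (T(b) = 1/(b + (3 + 4*(b/b))) = 1/(b + (3 + 4*1)) = 1/(b + (3 + 4)) = 1/(b + 7) = 1/(7 + b))
T(57) + 16469 = 1/(7 + 57) + 16469 = 1/64 + 16469 = 1054017/64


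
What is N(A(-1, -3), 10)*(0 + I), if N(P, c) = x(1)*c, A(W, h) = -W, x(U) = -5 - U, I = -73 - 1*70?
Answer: 8580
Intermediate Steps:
I = -143 (I = -73 - 70 = -143)
N(P, c) = -6*c (N(P, c) = (-5 - 1*1)*c = (-5 - 1)*c = -6*c)
N(A(-1, -3), 10)*(0 + I) = (-6*10)*(0 - 143) = -60*(-143) = 8580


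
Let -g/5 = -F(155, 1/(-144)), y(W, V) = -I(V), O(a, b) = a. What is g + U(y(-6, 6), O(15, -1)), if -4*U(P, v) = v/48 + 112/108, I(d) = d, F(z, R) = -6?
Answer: -52423/1728 ≈ -30.337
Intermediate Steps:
y(W, V) = -V
U(P, v) = -7/27 - v/192 (U(P, v) = -(v/48 + 112/108)/4 = -(v*(1/48) + 112*(1/108))/4 = -(v/48 + 28/27)/4 = -(28/27 + v/48)/4 = -7/27 - v/192)
g = -30 (g = -(-5)*(-6) = -5*6 = -30)
g + U(y(-6, 6), O(15, -1)) = -30 + (-7/27 - 1/192*15) = -30 + (-7/27 - 5/64) = -30 - 583/1728 = -52423/1728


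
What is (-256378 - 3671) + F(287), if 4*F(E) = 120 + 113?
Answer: -1039963/4 ≈ -2.5999e+5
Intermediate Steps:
F(E) = 233/4 (F(E) = (120 + 113)/4 = (¼)*233 = 233/4)
(-256378 - 3671) + F(287) = (-256378 - 3671) + 233/4 = -260049 + 233/4 = -1039963/4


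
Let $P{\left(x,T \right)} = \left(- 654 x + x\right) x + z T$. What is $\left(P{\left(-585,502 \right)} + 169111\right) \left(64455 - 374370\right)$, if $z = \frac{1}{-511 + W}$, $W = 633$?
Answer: $\frac{4221517214675745}{61} \approx 6.9205 \cdot 10^{13}$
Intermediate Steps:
$z = \frac{1}{122}$ ($z = \frac{1}{-511 + 633} = \frac{1}{122} \approx 0.0081967$)
$P{\left(x,T \right)} = - 653 x^{2} + \frac{T}{122}$ ($P{\left(x,T \right)} = \left(- 654 x + x\right) x + \frac{T}{122} = - 653 x x + \frac{T}{122} = - 653 x^{2} + \frac{T}{122}$)
$\left(P{\left(-585,502 \right)} + 169111\right) \left(64455 - 374370\right) = \left(\left(- 653 \left(-585\right)^{2} + \frac{1}{122} \cdot 502\right) + 169111\right) \left(64455 - 374370\right) = \left(\left(\left(-653\right) 342225 + \frac{251}{61}\right) + 169111\right) \left(-309915\right) = \left(\left(-223472925 + \frac{251}{61}\right) + 169111\right) \left(-309915\right) = \left(- \frac{13631848174}{61} + 169111\right) \left(-309915\right) = \left(- \frac{13621532403}{61}\right) \left(-309915\right) = \frac{4221517214675745}{61}$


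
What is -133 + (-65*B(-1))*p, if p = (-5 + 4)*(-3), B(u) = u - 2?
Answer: 452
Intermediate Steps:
B(u) = -2 + u
p = 3 (p = -1*(-3) = 3)
-133 + (-65*B(-1))*p = -133 - 65*(-2 - 1)*3 = -133 - 65*(-3)*3 = -133 + 195*3 = -133 + 585 = 452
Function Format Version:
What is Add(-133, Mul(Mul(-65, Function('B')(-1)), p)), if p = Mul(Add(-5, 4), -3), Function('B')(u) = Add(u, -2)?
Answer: 452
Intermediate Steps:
Function('B')(u) = Add(-2, u)
p = 3 (p = Mul(-1, -3) = 3)
Add(-133, Mul(Mul(-65, Function('B')(-1)), p)) = Add(-133, Mul(Mul(-65, Add(-2, -1)), 3)) = Add(-133, Mul(Mul(-65, -3), 3)) = Add(-133, Mul(195, 3)) = Add(-133, 585) = 452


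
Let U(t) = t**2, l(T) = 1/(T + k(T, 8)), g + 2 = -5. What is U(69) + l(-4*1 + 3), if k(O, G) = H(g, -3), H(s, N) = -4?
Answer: 23804/5 ≈ 4760.8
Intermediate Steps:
g = -7 (g = -2 - 5 = -7)
k(O, G) = -4
l(T) = 1/(-4 + T) (l(T) = 1/(T - 4) = 1/(-4 + T))
U(69) + l(-4*1 + 3) = 69**2 + 1/(-4 + (-4*1 + 3)) = 4761 + 1/(-4 + (-4 + 3)) = 4761 + 1/(-4 - 1) = 4761 + 1/(-5) = 4761 - 1/5 = 23804/5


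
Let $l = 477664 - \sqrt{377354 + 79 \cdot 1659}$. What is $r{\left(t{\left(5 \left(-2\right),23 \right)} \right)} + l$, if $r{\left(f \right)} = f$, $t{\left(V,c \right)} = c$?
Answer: $477687 - \sqrt{508415} \approx 4.7697 \cdot 10^{5}$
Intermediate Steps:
$l = 477664 - \sqrt{508415}$ ($l = 477664 - \sqrt{377354 + 131061} = 477664 - \sqrt{508415} \approx 4.7695 \cdot 10^{5}$)
$r{\left(t{\left(5 \left(-2\right),23 \right)} \right)} + l = 23 + \left(477664 - \sqrt{508415}\right) = 477687 - \sqrt{508415}$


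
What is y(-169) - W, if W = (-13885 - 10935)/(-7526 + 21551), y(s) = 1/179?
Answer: 52433/29535 ≈ 1.7753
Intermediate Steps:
y(s) = 1/179
W = -292/165 (W = -24820/14025 = -24820*1/14025 = -292/165 ≈ -1.7697)
y(-169) - W = 1/179 - 1*(-292/165) = 1/179 + 292/165 = 52433/29535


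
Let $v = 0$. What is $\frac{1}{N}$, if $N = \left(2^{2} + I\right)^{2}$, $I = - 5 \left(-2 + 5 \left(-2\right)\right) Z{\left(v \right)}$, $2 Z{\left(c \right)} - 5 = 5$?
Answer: $\frac{1}{92416} \approx 1.0821 \cdot 10^{-5}$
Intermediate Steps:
$Z{\left(c \right)} = 5$ ($Z{\left(c \right)} = \frac{5}{2} + \frac{1}{2} \cdot 5 = \frac{5}{2} + \frac{5}{2} = 5$)
$I = 300$ ($I = - 5 \left(-2 + 5 \left(-2\right)\right) 5 = - 5 \left(-2 - 10\right) 5 = \left(-5\right) \left(-12\right) 5 = 60 \cdot 5 = 300$)
$N = 92416$ ($N = \left(2^{2} + 300\right)^{2} = \left(4 + 300\right)^{2} = 304^{2} = 92416$)
$\frac{1}{N} = \frac{1}{92416}$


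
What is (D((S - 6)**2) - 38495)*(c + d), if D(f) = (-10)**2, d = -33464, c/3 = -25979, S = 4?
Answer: 4277241395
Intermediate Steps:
c = -77937 (c = 3*(-25979) = -77937)
D(f) = 100
(D((S - 6)**2) - 38495)*(c + d) = (100 - 38495)*(-77937 - 33464) = -38395*(-111401) = 4277241395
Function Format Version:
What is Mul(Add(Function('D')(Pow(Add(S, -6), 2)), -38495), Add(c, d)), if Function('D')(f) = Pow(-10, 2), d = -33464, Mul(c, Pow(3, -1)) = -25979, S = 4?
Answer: 4277241395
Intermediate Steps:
c = -77937 (c = Mul(3, -25979) = -77937)
Function('D')(f) = 100
Mul(Add(Function('D')(Pow(Add(S, -6), 2)), -38495), Add(c, d)) = Mul(Add(100, -38495), Add(-77937, -33464)) = Mul(-38395, -111401) = 4277241395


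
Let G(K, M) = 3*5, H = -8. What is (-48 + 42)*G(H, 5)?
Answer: -90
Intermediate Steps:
G(K, M) = 15
(-48 + 42)*G(H, 5) = (-48 + 42)*15 = -6*15 = -90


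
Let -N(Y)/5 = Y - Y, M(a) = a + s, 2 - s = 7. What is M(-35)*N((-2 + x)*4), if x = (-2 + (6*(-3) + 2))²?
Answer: 0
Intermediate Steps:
s = -5 (s = 2 - 1*7 = 2 - 7 = -5)
x = 324 (x = (-2 + (-18 + 2))² = (-2 - 16)² = (-18)² = 324)
M(a) = -5 + a (M(a) = a - 5 = -5 + a)
N(Y) = 0 (N(Y) = -5*(Y - Y) = -5*0 = 0)
M(-35)*N((-2 + x)*4) = (-5 - 35)*0 = -40*0 = 0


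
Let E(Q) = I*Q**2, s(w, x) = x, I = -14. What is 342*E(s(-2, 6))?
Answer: -172368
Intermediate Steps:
E(Q) = -14*Q**2
342*E(s(-2, 6)) = 342*(-14*6**2) = 342*(-14*36) = 342*(-504) = -172368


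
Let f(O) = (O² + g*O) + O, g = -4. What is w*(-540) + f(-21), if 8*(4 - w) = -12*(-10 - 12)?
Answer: 16164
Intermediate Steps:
f(O) = O² - 3*O (f(O) = (O² - 4*O) + O = O² - 3*O)
w = -29 (w = 4 - (-3)*(-10 - 12)/2 = 4 - (-3)*(-22)/2 = 4 - ⅛*264 = 4 - 33 = -29)
w*(-540) + f(-21) = -29*(-540) - 21*(-3 - 21) = 15660 - 21*(-24) = 15660 + 504 = 16164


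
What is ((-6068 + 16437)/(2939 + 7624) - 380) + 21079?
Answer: 218653906/10563 ≈ 20700.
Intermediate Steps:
((-6068 + 16437)/(2939 + 7624) - 380) + 21079 = (10369/10563 - 380) + 21079 = -4003571/10563 + 21079 = 218653906/10563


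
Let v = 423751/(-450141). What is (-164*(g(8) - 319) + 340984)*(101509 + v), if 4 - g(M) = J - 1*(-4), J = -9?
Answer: 5967863379262944/150047 ≈ 3.9773e+10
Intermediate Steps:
v = -423751/450141 (v = 423751*(-1/450141) = -423751/450141 ≈ -0.94137)
g(M) = 9 (g(M) = 4 - (-9 - 1*(-4)) = 4 - (-9 + 4) = 4 - 1*(-5) = 4 + 5 = 9)
(-164*(g(8) - 319) + 340984)*(101509 + v) = (-164*(9 - 319) + 340984)*(101509 - 423751/450141) = (-164*(-310) + 340984)*(45692939018/450141) = (50840 + 340984)*(45692939018/450141) = 391824*(45692939018/450141) = 5967863379262944/150047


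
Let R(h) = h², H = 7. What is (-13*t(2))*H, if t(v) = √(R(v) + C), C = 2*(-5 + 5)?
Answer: -182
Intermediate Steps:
C = 0 (C = 2*0 = 0)
t(v) = √(v²) (t(v) = √(v² + 0) = √(v²))
(-13*t(2))*H = -13*√(2²)*7 = -13*√4*7 = -13*2*7 = -26*7 = -182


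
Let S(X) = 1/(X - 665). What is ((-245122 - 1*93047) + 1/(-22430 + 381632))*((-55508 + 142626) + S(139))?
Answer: -1855431459392541393/62980084 ≈ -2.9461e+10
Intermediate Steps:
S(X) = 1/(-665 + X)
((-245122 - 1*93047) + 1/(-22430 + 381632))*((-55508 + 142626) + S(139)) = ((-245122 - 1*93047) + 1/(-22430 + 381632))*((-55508 + 142626) + 1/(-665 + 139)) = ((-245122 - 93047) + 1/359202)*(87118 + 1/(-526)) = (-338169 + 1/359202)*(87118 - 1/526) = -121470981137/359202*45824067/526 = -1855431459392541393/62980084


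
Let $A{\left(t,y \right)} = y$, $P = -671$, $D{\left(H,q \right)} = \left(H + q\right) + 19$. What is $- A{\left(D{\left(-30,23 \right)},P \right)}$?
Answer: $671$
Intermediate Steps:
$D{\left(H,q \right)} = 19 + H + q$
$- A{\left(D{\left(-30,23 \right)},P \right)} = \left(-1\right) \left(-671\right) = 671$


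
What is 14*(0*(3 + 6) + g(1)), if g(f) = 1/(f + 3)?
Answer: 7/2 ≈ 3.5000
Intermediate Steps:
g(f) = 1/(3 + f)
14*(0*(3 + 6) + g(1)) = 14*(0*(3 + 6) + 1/(3 + 1)) = 14*(0*9 + 1/4) = 14*(0 + 1/4) = 14*(1/4) = 7/2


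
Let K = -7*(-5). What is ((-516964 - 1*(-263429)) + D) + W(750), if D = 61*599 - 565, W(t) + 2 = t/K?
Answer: -1522791/7 ≈ -2.1754e+5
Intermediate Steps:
K = 35
W(t) = -2 + t/35
D = 35974 (D = 36539 - 565 = 35974)
((-516964 - 1*(-263429)) + D) + W(750) = ((-516964 - 1*(-263429)) + 35974) + (-2 + (1/35)*750) = ((-516964 + 263429) + 35974) + (-2 + 150/7) = (-253535 + 35974) + 136/7 = -217561 + 136/7 = -1522791/7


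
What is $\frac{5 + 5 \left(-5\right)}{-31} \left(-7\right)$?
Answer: $- \frac{140}{31} \approx -4.5161$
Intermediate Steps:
$\frac{5 + 5 \left(-5\right)}{-31} \left(-7\right) = - \frac{5 - 25}{31} \left(-7\right) = \left(- \frac{1}{31}\right) \left(-20\right) \left(-7\right) = \frac{20}{31} \left(-7\right) = - \frac{140}{31}$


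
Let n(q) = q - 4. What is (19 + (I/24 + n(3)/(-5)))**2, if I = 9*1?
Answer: 613089/1600 ≈ 383.18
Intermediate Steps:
n(q) = -4 + q
I = 9
(19 + (I/24 + n(3)/(-5)))**2 = (19 + (9/24 + (-4 + 3)/(-5)))**2 = (19 + (9*(1/24) - 1*(-1/5)))**2 = (19 + (3/8 + 1/5))**2 = (19 + 23/40)**2 = (783/40)**2 = 613089/1600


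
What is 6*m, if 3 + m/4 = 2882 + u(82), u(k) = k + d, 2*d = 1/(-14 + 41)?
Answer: 639580/9 ≈ 71065.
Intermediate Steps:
d = 1/54 (d = 1/(2*(-14 + 41)) = (1/2)/27 = (1/2)*(1/27) = 1/54 ≈ 0.018519)
u(k) = 1/54 + k (u(k) = k + 1/54 = 1/54 + k)
m = 319790/27 (m = -12 + 4*(2882 + (1/54 + 82)) = -12 + 4*(2882 + 4429/54) = -12 + 4*(160057/54) = -12 + 320114/27 = 319790/27 ≈ 11844.)
6*m = 6*(319790/27) = 639580/9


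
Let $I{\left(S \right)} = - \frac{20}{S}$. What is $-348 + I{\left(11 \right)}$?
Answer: $- \frac{3848}{11} \approx -349.82$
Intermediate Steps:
$-348 + I{\left(11 \right)} = -348 - \frac{20}{11} = - \frac{3848}{11}$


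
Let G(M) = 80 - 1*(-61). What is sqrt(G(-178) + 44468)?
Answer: sqrt(44609) ≈ 211.21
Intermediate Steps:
G(M) = 141 (G(M) = 80 + 61 = 141)
sqrt(G(-178) + 44468) = sqrt(141 + 44468) = sqrt(44609)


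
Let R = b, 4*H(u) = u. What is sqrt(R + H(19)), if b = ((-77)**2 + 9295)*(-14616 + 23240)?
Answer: sqrt(525167123)/2 ≈ 11458.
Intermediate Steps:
H(u) = u/4
b = 131291776 (b = (5929 + 9295)*8624 = 15224*8624 = 131291776)
R = 131291776
sqrt(R + H(19)) = sqrt(131291776 + (1/4)*19) = sqrt(131291776 + 19/4) = sqrt(525167123/4) = sqrt(525167123)/2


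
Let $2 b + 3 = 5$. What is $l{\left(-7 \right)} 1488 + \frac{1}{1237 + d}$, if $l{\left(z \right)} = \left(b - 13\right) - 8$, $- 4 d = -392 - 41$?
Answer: $- \frac{160138556}{5381} \approx -29760.0$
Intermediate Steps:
$b = 1$ ($b = - \frac{3}{2} + \frac{1}{2} \cdot 5 = - \frac{3}{2} + \frac{5}{2} = 1$)
$d = \frac{433}{4}$ ($d = - \frac{-392 - 41}{4} = \left(- \frac{1}{4}\right) \left(-433\right) = \frac{433}{4} \approx 108.25$)
$l{\left(z \right)} = -20$ ($l{\left(z \right)} = \left(1 - 13\right) - 8 = -12 - 8 = -20$)
$l{\left(-7 \right)} 1488 + \frac{1}{1237 + d} = \left(-20\right) 1488 + \frac{1}{1237 + \frac{433}{4}} = -29760 + \frac{1}{\frac{5381}{4}} = -29760 + \frac{4}{5381} = - \frac{160138556}{5381}$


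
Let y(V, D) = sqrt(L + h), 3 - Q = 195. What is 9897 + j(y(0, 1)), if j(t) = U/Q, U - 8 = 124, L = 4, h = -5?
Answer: 158341/16 ≈ 9896.3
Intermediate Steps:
Q = -192 (Q = 3 - 1*195 = 3 - 195 = -192)
U = 132 (U = 8 + 124 = 132)
y(V, D) = I (y(V, D) = sqrt(4 - 5) = sqrt(-1) = I)
j(t) = -11/16 (j(t) = 132/(-192) = 132*(-1/192) = -11/16)
9897 + j(y(0, 1)) = 9897 - 11/16 = 158341/16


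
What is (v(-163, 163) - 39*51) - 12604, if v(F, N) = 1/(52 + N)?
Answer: -3137494/215 ≈ -14593.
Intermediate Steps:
(v(-163, 163) - 39*51) - 12604 = (1/(52 + 163) - 39*51) - 12604 = (1/215 - 1989) - 12604 = -427634/215 - 12604 = -3137494/215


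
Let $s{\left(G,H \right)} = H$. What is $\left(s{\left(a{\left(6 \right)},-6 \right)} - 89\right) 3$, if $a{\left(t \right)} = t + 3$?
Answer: $-285$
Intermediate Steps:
$a{\left(t \right)} = 3 + t$
$\left(s{\left(a{\left(6 \right)},-6 \right)} - 89\right) 3 = \left(-6 - 89\right) 3 = \left(-95\right) 3 = -285$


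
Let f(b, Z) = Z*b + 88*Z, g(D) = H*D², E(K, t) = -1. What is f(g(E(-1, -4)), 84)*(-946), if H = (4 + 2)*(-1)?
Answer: -6516048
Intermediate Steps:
H = -6 (H = 6*(-1) = -6)
g(D) = -6*D²
f(b, Z) = 88*Z + Z*b
f(g(E(-1, -4)), 84)*(-946) = (84*(88 - 6*(-1)²))*(-946) = (84*(88 - 6*1))*(-946) = (84*(88 - 6))*(-946) = (84*82)*(-946) = 6888*(-946) = -6516048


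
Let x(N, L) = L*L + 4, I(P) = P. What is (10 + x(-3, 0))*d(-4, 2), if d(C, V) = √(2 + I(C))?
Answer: 14*I*√2 ≈ 19.799*I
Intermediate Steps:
x(N, L) = 4 + L² (x(N, L) = L² + 4 = 4 + L²)
d(C, V) = √(2 + C)
(10 + x(-3, 0))*d(-4, 2) = (10 + (4 + 0²))*√(2 - 4) = (10 + (4 + 0))*√(-2) = (10 + 4)*(I*√2) = 14*(I*√2) = 14*I*√2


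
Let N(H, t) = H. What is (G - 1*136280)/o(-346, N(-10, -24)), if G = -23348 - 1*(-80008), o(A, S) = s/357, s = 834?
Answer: -4737390/139 ≈ -34082.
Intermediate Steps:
o(A, S) = 278/119 (o(A, S) = 834/357 = 834*(1/357) = 278/119)
G = 56660 (G = -23348 + 80008 = 56660)
(G - 1*136280)/o(-346, N(-10, -24)) = (56660 - 1*136280)/(278/119) = (56660 - 136280)*(119/278) = -79620*119/278 = -4737390/139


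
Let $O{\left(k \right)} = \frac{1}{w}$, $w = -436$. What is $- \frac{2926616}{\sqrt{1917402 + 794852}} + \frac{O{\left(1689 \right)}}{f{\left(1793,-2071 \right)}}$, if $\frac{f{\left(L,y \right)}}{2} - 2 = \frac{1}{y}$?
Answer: $- \frac{19}{33128} - \frac{1463308 \sqrt{2712254}}{1356127} \approx -1777.1$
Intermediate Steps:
$f{\left(L,y \right)} = 4 + \frac{2}{y}$
$O{\left(k \right)} = - \frac{1}{436}$ ($O{\left(k \right)} = \frac{1}{-436} = - \frac{1}{436}$)
$- \frac{2926616}{\sqrt{1917402 + 794852}} + \frac{O{\left(1689 \right)}}{f{\left(1793,-2071 \right)}} = - \frac{2926616}{\sqrt{1917402 + 794852}} - \frac{1}{436 \left(4 + \frac{2}{-2071}\right)} = - \frac{2926616}{\sqrt{2712254}} - \frac{1}{436 \left(4 + 2 \left(- \frac{1}{2071}\right)\right)} = - 2926616 \frac{\sqrt{2712254}}{2712254} - \frac{1}{436 \left(4 - \frac{2}{2071}\right)} = - \frac{1463308 \sqrt{2712254}}{1356127} - \frac{1}{436 \cdot \frac{8282}{2071}} = - \frac{1463308 \sqrt{2712254}}{1356127} - \frac{19}{33128} = - \frac{19}{33128} - \frac{1463308 \sqrt{2712254}}{1356127}$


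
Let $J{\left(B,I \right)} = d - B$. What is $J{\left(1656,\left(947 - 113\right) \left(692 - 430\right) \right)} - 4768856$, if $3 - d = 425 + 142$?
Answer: $-4771076$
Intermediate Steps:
$d = -564$ ($d = 3 - \left(425 + 142\right) = 3 - 567 = -564$)
$J{\left(B,I \right)} = -564 - B$
$J{\left(1656,\left(947 - 113\right) \left(692 - 430\right) \right)} - 4768856 = \left(-564 - 1656\right) - 4768856 = -2220 - 4768856 = -4771076$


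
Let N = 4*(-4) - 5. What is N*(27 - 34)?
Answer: 147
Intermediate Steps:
N = -21 (N = -16 - 5 = -21)
N*(27 - 34) = -21*(27 - 34) = -21*(-7) = 147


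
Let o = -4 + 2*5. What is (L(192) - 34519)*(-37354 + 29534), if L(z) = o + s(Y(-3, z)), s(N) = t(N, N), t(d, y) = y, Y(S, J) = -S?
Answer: 269868200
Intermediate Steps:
s(N) = N
o = 6 (o = -4 + 10 = 6)
L(z) = 9 (L(z) = 6 - 1*(-3) = 6 + 3 = 9)
(L(192) - 34519)*(-37354 + 29534) = (9 - 34519)*(-37354 + 29534) = -34510*(-7820) = 269868200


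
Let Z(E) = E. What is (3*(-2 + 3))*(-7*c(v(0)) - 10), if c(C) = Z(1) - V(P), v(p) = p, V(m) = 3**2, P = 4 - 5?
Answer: 138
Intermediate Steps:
P = -1
V(m) = 9
c(C) = -8 (c(C) = 1 - 1*9 = 1 - 9 = -8)
(3*(-2 + 3))*(-7*c(v(0)) - 10) = (3*(-2 + 3))*(-7*(-8) - 10) = (3*1)*(56 - 10) = 3*46 = 138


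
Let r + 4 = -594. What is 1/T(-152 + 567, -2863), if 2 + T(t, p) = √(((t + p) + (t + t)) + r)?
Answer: -1/1110 - I*√554/1110 ≈ -0.0009009 - 0.021205*I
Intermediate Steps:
r = -598 (r = -4 - 594 = -598)
T(t, p) = -2 + √(-598 + p + 3*t) (T(t, p) = -2 + √(((t + p) + (t + t)) - 598) = -2 + √(((p + t) + 2*t) - 598) = -2 + √((p + 3*t) - 598) = -2 + √(-598 + p + 3*t))
1/T(-152 + 567, -2863) = 1/(-2 + √(-598 - 2863 + 3*(-152 + 567))) = 1/(-2 + √(-598 - 2863 + 3*415)) = 1/(-2 + √(-598 - 2863 + 1245)) = 1/(-2 + √(-2216)) = 1/(-2 + 2*I*√554)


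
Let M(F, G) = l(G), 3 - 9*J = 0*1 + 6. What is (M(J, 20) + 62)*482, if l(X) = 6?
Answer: 32776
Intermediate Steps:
J = -⅓ (J = ⅓ - (0*1 + 6)/9 = ⅓ - (0 + 6)/9 = ⅓ - ⅑*6 = ⅓ - ⅔ = -⅓ ≈ -0.33333)
M(F, G) = 6
(M(J, 20) + 62)*482 = (6 + 62)*482 = 68*482 = 32776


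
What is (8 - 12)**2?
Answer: 16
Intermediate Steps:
(8 - 12)**2 = (-4)**2 = 16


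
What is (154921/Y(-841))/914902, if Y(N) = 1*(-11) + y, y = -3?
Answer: -154921/12808628 ≈ -0.012095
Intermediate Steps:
Y(N) = -14 (Y(N) = 1*(-11) - 3 = -11 - 3 = -14)
(154921/Y(-841))/914902 = (154921/(-14))/914902 = (154921*(-1/14))*(1/914902) = -154921/14*1/914902 = -154921/12808628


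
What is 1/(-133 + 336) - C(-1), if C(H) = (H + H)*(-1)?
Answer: -405/203 ≈ -1.9951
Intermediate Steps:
C(H) = -2*H (C(H) = (2*H)*(-1) = -2*H)
1/(-133 + 336) - C(-1) = 1/(-133 + 336) - (-2)*(-1) = 1/203 - 1*2 = 1/203 - 2 = -405/203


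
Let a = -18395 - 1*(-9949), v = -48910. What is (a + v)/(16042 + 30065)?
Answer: -57356/46107 ≈ -1.2440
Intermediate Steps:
a = -8446 (a = -18395 + 9949 = -8446)
(a + v)/(16042 + 30065) = (-8446 - 48910)/(16042 + 30065) = -57356/46107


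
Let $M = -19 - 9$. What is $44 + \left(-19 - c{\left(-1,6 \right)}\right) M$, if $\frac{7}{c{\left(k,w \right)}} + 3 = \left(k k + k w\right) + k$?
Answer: $\frac{4988}{9} \approx 554.22$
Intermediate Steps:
$c{\left(k,w \right)} = \frac{7}{-3 + k + k^{2} + k w}$ ($c{\left(k,w \right)} = \frac{7}{-3 + \left(\left(k k + k w\right) + k\right)} = \frac{7}{-3 + \left(\left(k^{2} + k w\right) + k\right)} = \frac{7}{-3 + \left(k + k^{2} + k w\right)} = \frac{7}{-3 + k + k^{2} + k w}$)
$M = -28$ ($M = -19 - 9 = -28$)
$44 + \left(-19 - c{\left(-1,6 \right)}\right) M = 44 + \left(-19 - \frac{7}{-3 - 1 + \left(-1\right)^{2} - 6}\right) \left(-28\right) = 44 + \left(-19 - \frac{7}{-3 - 1 + 1 - 6}\right) \left(-28\right) = 44 + \left(-19 - \frac{7}{-9}\right) \left(-28\right) = 44 + \left(-19 - 7 \left(- \frac{1}{9}\right)\right) \left(-28\right) = 44 + \left(-19 - - \frac{7}{9}\right) \left(-28\right) = 44 + \left(-19 + \frac{7}{9}\right) \left(-28\right) = 44 - - \frac{4592}{9} = 44 + \frac{4592}{9} = \frac{4988}{9}$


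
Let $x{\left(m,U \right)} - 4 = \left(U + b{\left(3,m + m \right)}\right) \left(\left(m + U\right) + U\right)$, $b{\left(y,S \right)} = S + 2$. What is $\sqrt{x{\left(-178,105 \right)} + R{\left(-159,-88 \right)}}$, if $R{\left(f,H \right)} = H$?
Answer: $2 i \sqrt{2013} \approx 89.733 i$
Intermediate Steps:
$b{\left(y,S \right)} = 2 + S$
$x{\left(m,U \right)} = 4 + \left(m + 2 U\right) \left(2 + U + 2 m\right)$ ($x{\left(m,U \right)} = 4 + \left(U + \left(2 + \left(m + m\right)\right)\right) \left(\left(m + U\right) + U\right) = 4 + \left(U + \left(2 + 2 m\right)\right) \left(\left(U + m\right) + U\right) = 4 + \left(2 + U + 2 m\right) \left(m + 2 U\right) = 4 + \left(m + 2 U\right) \left(2 + U + 2 m\right)$)
$\sqrt{x{\left(-178,105 \right)} + R{\left(-159,-88 \right)}} = \sqrt{\left(4 + 2 \cdot 105^{2} + 105 \left(-178\right) + 2 \left(-178\right) \left(1 - 178\right) + 4 \cdot 105 \left(1 - 178\right)\right) - 88} = \sqrt{\left(4 + 2 \cdot 11025 - 18690 + 2 \left(-178\right) \left(-177\right) + 4 \cdot 105 \left(-177\right)\right) - 88} = \sqrt{\left(4 + 22050 - 18690 + 63012 - 74340\right) - 88} = \sqrt{-7964 - 88} = \sqrt{-8052} = 2 i \sqrt{2013}$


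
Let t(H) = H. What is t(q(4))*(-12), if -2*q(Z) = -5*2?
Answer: -60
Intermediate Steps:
q(Z) = 5 (q(Z) = -(-5)*2/2 = -1/2*(-10) = 5)
t(q(4))*(-12) = 5*(-12) = -60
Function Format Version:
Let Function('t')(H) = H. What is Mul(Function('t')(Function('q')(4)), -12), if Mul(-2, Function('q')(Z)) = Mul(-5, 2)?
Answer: -60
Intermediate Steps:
Function('q')(Z) = 5 (Function('q')(Z) = Mul(Rational(-1, 2), Mul(-5, 2)) = Mul(Rational(-1, 2), -10) = 5)
Mul(Function('t')(Function('q')(4)), -12) = Mul(5, -12) = -60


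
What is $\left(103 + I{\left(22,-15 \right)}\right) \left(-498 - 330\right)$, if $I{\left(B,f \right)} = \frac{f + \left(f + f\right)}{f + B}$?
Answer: $- \frac{559728}{7} \approx -79961.0$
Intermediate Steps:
$I{\left(B,f \right)} = \frac{3 f}{B + f}$ ($I{\left(B,f \right)} = \frac{f + 2 f}{B + f} = \frac{3 f}{B + f}$)
$\left(103 + I{\left(22,-15 \right)}\right) \left(-498 - 330\right) = \left(103 + 3 \left(-15\right) \frac{1}{22 - 15}\right) \left(-498 - 330\right) = \left(103 + 3 \left(-15\right) \frac{1}{7}\right) \left(-828\right) = \left(103 - \frac{45}{7}\right) \left(-828\right) = \frac{676}{7} \left(-828\right) = - \frac{559728}{7}$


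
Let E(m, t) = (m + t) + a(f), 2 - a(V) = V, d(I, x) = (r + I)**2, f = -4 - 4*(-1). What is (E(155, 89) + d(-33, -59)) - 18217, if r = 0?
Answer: -16882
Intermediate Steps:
f = 0 (f = -4 + 4 = 0)
d(I, x) = I**2 (d(I, x) = (0 + I)**2 = I**2)
a(V) = 2 - V
E(m, t) = 2 + m + t (E(m, t) = (m + t) + (2 - 1*0) = (m + t) + (2 + 0) = (m + t) + 2 = 2 + m + t)
(E(155, 89) + d(-33, -59)) - 18217 = ((2 + 155 + 89) + (-33)**2) - 18217 = (246 + 1089) - 18217 = 1335 - 18217 = -16882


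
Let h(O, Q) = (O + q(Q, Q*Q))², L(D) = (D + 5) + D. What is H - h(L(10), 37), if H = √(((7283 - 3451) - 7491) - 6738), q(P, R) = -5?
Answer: -400 + I*√10397 ≈ -400.0 + 101.97*I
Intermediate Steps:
L(D) = 5 + 2*D (L(D) = (5 + D) + D = 5 + 2*D)
H = I*√10397 (H = √((3832 - 7491) - 6738) = √(-3659 - 6738) = √(-10397) = I*√10397 ≈ 101.97*I)
h(O, Q) = (-5 + O)² (h(O, Q) = (O - 5)² = (-5 + O)²)
H - h(L(10), 37) = I*√10397 - (-5 + (5 + 2*10))² = I*√10397 - (-5 + (5 + 20))² = I*√10397 - (-5 + 25)² = I*√10397 - 1*20² = I*√10397 - 1*400 = I*√10397 - 400 = -400 + I*√10397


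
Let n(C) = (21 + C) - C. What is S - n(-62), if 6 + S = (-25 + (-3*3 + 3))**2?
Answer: 934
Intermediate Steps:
n(C) = 21
S = 955 (S = -6 + (-25 + (-3*3 + 3))**2 = -6 + (-25 + (-9 + 3))**2 = -6 + (-25 - 6)**2 = -6 + (-31)**2 = -6 + 961 = 955)
S - n(-62) = 955 - 1*21 = 955 - 21 = 934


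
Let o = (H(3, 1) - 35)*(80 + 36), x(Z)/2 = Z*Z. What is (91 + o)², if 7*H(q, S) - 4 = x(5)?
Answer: 463067361/49 ≈ 9.4504e+6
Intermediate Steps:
x(Z) = 2*Z² (x(Z) = 2*(Z*Z) = 2*Z²)
H(q, S) = 54/7 (H(q, S) = 4/7 + (2*5²)/7 = 4/7 + (2*25)/7 = 4/7 + (⅐)*50 = 4/7 + 50/7 = 54/7)
o = -22156/7 (o = (54/7 - 35)*(80 + 36) = -191/7*116 = -22156/7 ≈ -3165.1)
(91 + o)² = (91 - 22156/7)² = (-21519/7)² = 463067361/49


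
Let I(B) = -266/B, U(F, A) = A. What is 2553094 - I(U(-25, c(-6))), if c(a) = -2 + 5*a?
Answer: 40849371/16 ≈ 2.5531e+6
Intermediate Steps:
2553094 - I(U(-25, c(-6))) = 2553094 - (-266)/(-2 + 5*(-6)) = 2553094 - (-266)/(-2 - 30) = 2553094 - (-266)/(-32) = 2553094 - (-266)*(-1)/32 = 2553094 - 1*133/16 = 2553094 - 133/16 = 40849371/16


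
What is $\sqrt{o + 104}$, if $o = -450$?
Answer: $i \sqrt{346} \approx 18.601 i$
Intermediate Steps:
$\sqrt{o + 104} = \sqrt{-450 + 104} = \sqrt{-346} = i \sqrt{346}$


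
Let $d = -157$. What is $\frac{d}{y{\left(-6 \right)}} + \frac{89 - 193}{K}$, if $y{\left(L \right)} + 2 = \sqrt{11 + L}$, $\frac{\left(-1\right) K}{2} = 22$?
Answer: $- \frac{3428}{11} - 157 \sqrt{5} \approx -662.7$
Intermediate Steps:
$K = -44$ ($K = \left(-2\right) 22 = -44$)
$y{\left(L \right)} = -2 + \sqrt{11 + L}$
$\frac{d}{y{\left(-6 \right)}} + \frac{89 - 193}{K} = - \frac{157}{-2 + \sqrt{11 - 6}} + \frac{89 - 193}{-44} = - \frac{157}{-2 + \sqrt{5}} + \left(89 - 193\right) \left(- \frac{1}{44}\right) = - \frac{157}{-2 + \sqrt{5}} - - \frac{26}{11} = - \frac{157}{-2 + \sqrt{5}} + \frac{26}{11} = \frac{26}{11} - \frac{157}{-2 + \sqrt{5}}$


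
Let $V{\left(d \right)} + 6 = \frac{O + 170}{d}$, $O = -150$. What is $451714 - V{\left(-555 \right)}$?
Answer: $\frac{50140924}{111} \approx 4.5172 \cdot 10^{5}$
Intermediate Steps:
$V{\left(d \right)} = -6 + \frac{20}{d}$ ($V{\left(d \right)} = -6 + \frac{-150 + 170}{d} = -6 + \frac{20}{d}$)
$451714 - V{\left(-555 \right)} = 451714 - \left(-6 + \frac{20}{-555}\right) = 451714 - \left(-6 + 20 \left(- \frac{1}{555}\right)\right) = 451714 - \left(-6 - \frac{4}{111}\right) = 451714 - - \frac{670}{111} = 451714 + \frac{670}{111} = \frac{50140924}{111}$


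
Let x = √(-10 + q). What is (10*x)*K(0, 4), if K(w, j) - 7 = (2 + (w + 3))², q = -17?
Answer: 960*I*√3 ≈ 1662.8*I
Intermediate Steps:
x = 3*I*√3 (x = √(-10 - 17) = √(-27) = 3*I*√3 ≈ 5.1962*I)
K(w, j) = 7 + (5 + w)² (K(w, j) = 7 + (2 + (w + 3))² = 7 + (2 + (3 + w))² = 7 + (5 + w)²)
(10*x)*K(0, 4) = (10*(3*I*√3))*(7 + (5 + 0)²) = (30*I*√3)*(7 + 5²) = (30*I*√3)*(7 + 25) = (30*I*√3)*32 = 960*I*√3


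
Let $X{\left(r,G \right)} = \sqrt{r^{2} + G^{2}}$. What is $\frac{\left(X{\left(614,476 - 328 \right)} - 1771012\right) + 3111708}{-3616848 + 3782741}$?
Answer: $\frac{191528}{23699} + \frac{10 \sqrt{3989}}{165893} \approx 8.0855$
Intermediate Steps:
$X{\left(r,G \right)} = \sqrt{G^{2} + r^{2}}$
$\frac{\left(X{\left(614,476 - 328 \right)} - 1771012\right) + 3111708}{-3616848 + 3782741} = \frac{\left(\sqrt{\left(476 - 328\right)^{2} + 614^{2}} - 1771012\right) + 3111708}{-3616848 + 3782741} = \frac{\left(\sqrt{148^{2} + 376996} - 1771012\right) + 3111708}{165893} = \left(\left(\sqrt{21904 + 376996} - 1771012\right) + 3111708\right) \frac{1}{165893} = \left(\left(\sqrt{398900} - 1771012\right) + 3111708\right) \frac{1}{165893} = \left(\left(10 \sqrt{3989} - 1771012\right) + 3111708\right) \frac{1}{165893} = \left(\left(-1771012 + 10 \sqrt{3989}\right) + 3111708\right) \frac{1}{165893} = \left(1340696 + 10 \sqrt{3989}\right) \frac{1}{165893} = \frac{191528}{23699} + \frac{10 \sqrt{3989}}{165893}$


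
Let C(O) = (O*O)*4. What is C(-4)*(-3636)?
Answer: -232704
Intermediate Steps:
C(O) = 4*O² (C(O) = O²*4 = 4*O²)
C(-4)*(-3636) = (4*(-4)²)*(-3636) = (4*16)*(-3636) = 64*(-3636) = -232704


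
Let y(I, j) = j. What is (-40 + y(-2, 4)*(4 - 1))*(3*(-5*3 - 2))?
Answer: 1428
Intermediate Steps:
(-40 + y(-2, 4)*(4 - 1))*(3*(-5*3 - 2)) = (-40 + 4*(4 - 1))*(3*(-5*3 - 2)) = (-40 + 4*3)*(3*(-15 - 2)) = (-40 + 12)*(3*(-17)) = -28*(-51) = 1428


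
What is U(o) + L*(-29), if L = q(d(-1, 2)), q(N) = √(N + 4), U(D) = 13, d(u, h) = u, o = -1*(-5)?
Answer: 13 - 29*√3 ≈ -37.229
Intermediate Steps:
o = 5
q(N) = √(4 + N)
L = √3 (L = √(4 - 1) = √3 ≈ 1.7320)
U(o) + L*(-29) = 13 + √3*(-29) = 13 - 29*√3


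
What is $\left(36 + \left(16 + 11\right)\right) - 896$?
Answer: $-833$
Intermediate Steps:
$\left(36 + \left(16 + 11\right)\right) - 896 = \left(36 + 27\right) - 896 = 63 - 896 = -833$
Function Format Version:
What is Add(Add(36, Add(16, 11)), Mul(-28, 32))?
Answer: -833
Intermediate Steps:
Add(Add(36, Add(16, 11)), Mul(-28, 32)) = Add(Add(36, 27), -896) = Add(63, -896) = -833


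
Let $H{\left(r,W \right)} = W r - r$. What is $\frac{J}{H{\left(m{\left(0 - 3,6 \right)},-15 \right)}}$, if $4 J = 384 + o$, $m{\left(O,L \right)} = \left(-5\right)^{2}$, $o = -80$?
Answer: $- \frac{19}{100} \approx -0.19$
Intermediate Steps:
$m{\left(O,L \right)} = 25$
$H{\left(r,W \right)} = - r + W r$
$J = 76$ ($J = \frac{384 - 80}{4} = \frac{1}{4} \cdot 304 = 76$)
$\frac{J}{H{\left(m{\left(0 - 3,6 \right)},-15 \right)}} = \frac{76}{25 \left(-1 - 15\right)} = \frac{76}{25 \left(-16\right)} = \frac{76}{-400} = 76 \left(- \frac{1}{400}\right) = - \frac{19}{100}$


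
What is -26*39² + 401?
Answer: -39145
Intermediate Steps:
-26*39² + 401 = -26*1521 + 401 = -39546 + 401 = -39145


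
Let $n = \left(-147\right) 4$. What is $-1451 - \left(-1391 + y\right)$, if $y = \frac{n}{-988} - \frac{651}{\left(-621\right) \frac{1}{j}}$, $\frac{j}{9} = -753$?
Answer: $\frac{40015806}{5681} \approx 7043.8$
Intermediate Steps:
$j = -6777$ ($j = 9 \left(-753\right) = -6777$)
$n = -588$
$y = - \frac{40356666}{5681}$ ($y = - \frac{588}{-988} - \frac{651}{\left(-621\right) \frac{1}{-6777}} = \left(-588\right) \left(- \frac{1}{988}\right) - \frac{651}{\left(-621\right) \left(- \frac{1}{6777}\right)} = \frac{147}{247} - \frac{651}{\frac{23}{251}} = \frac{147}{247} - \frac{163401}{23} = - \frac{40356666}{5681} \approx -7103.8$)
$-1451 - \left(-1391 + y\right) = -1451 - \left(-1391 - \frac{40356666}{5681}\right) = -1451 - - \frac{48258937}{5681} = -1451 + \frac{48258937}{5681} = \frac{40015806}{5681}$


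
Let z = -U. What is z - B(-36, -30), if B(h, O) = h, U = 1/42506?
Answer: 1530215/42506 ≈ 36.000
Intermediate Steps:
U = 1/42506 ≈ 2.3526e-5
z = -1/42506 (z = -1*1/42506 = -1/42506 ≈ -2.3526e-5)
z - B(-36, -30) = -1/42506 - 1*(-36) = -1/42506 + 36 = 1530215/42506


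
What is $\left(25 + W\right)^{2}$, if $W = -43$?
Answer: $324$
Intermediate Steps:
$\left(25 + W\right)^{2} = \left(25 - 43\right)^{2} = \left(-18\right)^{2} = 324$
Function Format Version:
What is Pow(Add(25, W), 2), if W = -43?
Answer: 324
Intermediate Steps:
Pow(Add(25, W), 2) = Pow(Add(25, -43), 2) = Pow(-18, 2) = 324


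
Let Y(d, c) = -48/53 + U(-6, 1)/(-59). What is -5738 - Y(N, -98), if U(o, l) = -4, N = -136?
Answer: -17940106/3127 ≈ -5737.2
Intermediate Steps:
Y(d, c) = -2620/3127 (Y(d, c) = -48/53 - 4/(-59) = -48*1/53 - 4*(-1/59) = -48/53 + 4/59 = -2620/3127)
-5738 - Y(N, -98) = -5738 - 1*(-2620/3127) = -5738 + 2620/3127 = -17940106/3127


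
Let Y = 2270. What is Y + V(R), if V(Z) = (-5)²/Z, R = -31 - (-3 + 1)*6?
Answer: 43105/19 ≈ 2268.7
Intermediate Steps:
R = -19 (R = -31 - (-2)*6 = -31 - 1*(-12) = -31 + 12 = -19)
V(Z) = 25/Z
Y + V(R) = 2270 + 25/(-19) = 2270 + 25*(-1/19) = 2270 - 25/19 = 43105/19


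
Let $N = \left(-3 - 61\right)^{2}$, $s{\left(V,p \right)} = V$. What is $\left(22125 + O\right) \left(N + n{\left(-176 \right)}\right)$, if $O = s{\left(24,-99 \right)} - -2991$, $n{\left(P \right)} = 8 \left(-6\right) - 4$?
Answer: $101666160$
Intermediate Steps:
$n{\left(P \right)} = -52$ ($n{\left(P \right)} = -48 - 4 = -52$)
$N = 4096$ ($N = \left(-64\right)^{2} = 4096$)
$O = 3015$ ($O = 24 - -2991 = 24 + 2991 = 3015$)
$\left(22125 + O\right) \left(N + n{\left(-176 \right)}\right) = \left(22125 + 3015\right) \left(4096 - 52\right) = 25140 \cdot 4044 = 101666160$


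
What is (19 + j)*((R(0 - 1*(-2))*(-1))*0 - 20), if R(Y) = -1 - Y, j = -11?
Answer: -160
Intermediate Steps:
(19 + j)*((R(0 - 1*(-2))*(-1))*0 - 20) = (19 - 11)*(((-1 - (0 - 1*(-2)))*(-1))*0 - 20) = 8*(((-1 - (0 + 2))*(-1))*0 - 20) = 8*(((-1 - 1*2)*(-1))*0 - 20) = 8*(((-1 - 2)*(-1))*0 - 20) = 8*(-3*(-1)*0 - 20) = 8*(3*0 - 20) = 8*(0 - 20) = 8*(-20) = -160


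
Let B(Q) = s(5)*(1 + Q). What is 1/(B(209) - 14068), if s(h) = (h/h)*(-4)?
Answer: -1/14908 ≈ -6.7078e-5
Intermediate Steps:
s(h) = -4 (s(h) = 1*(-4) = -4)
B(Q) = -4 - 4*Q (B(Q) = -4*(1 + Q) = -4 - 4*Q)
1/(B(209) - 14068) = 1/((-4 - 4*209) - 14068) = 1/((-4 - 836) - 14068) = 1/(-840 - 14068) = 1/(-14908) = -1/14908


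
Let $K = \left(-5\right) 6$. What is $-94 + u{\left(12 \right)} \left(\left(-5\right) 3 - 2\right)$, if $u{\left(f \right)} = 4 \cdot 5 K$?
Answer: $10106$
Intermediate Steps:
$K = -30$
$u{\left(f \right)} = -600$ ($u{\left(f \right)} = 4 \cdot 5 \left(-30\right) = 20 \left(-30\right) = -600$)
$-94 + u{\left(12 \right)} \left(\left(-5\right) 3 - 2\right) = -94 - 600 \left(\left(-5\right) 3 - 2\right) = -94 - 600 \left(-15 - 2\right) = -94 - -10200 = -94 + 10200 = 10106$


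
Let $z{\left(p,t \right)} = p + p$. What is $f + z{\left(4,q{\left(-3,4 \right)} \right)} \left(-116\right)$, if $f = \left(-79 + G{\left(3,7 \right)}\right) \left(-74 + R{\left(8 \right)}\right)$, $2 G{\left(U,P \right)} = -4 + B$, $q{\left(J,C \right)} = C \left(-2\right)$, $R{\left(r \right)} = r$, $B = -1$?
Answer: $4451$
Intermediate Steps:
$q{\left(J,C \right)} = - 2 C$
$G{\left(U,P \right)} = - \frac{5}{2}$ ($G{\left(U,P \right)} = \frac{-4 - 1}{2} = \frac{1}{2} \left(-5\right) = - \frac{5}{2}$)
$z{\left(p,t \right)} = 2 p$
$f = 5379$ ($f = \left(-79 - \frac{5}{2}\right) \left(-74 + 8\right) = \left(- \frac{163}{2}\right) \left(-66\right) = 5379$)
$f + z{\left(4,q{\left(-3,4 \right)} \right)} \left(-116\right) = 5379 + 2 \cdot 4 \left(-116\right) = 5379 + 8 \left(-116\right) = 5379 - 928 = 4451$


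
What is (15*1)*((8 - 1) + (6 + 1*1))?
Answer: 210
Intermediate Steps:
(15*1)*((8 - 1) + (6 + 1*1)) = 15*(7 + (6 + 1)) = 15*(7 + 7) = 15*14 = 210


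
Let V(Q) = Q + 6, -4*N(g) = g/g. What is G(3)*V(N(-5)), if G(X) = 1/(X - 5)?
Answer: -23/8 ≈ -2.8750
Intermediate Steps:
N(g) = -1/4 (N(g) = -g/(4*g) = -1/4*1 = -1/4)
G(X) = 1/(-5 + X)
V(Q) = 6 + Q
G(3)*V(N(-5)) = (6 - 1/4)/(-5 + 3) = (23/4)/(-2) = -1/2*23/4 = -23/8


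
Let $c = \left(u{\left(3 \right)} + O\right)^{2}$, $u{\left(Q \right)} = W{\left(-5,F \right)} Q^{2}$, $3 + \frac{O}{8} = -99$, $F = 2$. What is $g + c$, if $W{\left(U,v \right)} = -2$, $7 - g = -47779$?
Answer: $743342$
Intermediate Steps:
$O = -816$ ($O = -24 + 8 \left(-99\right) = -24 - 792 = -816$)
$g = 47786$ ($g = 7 - -47779 = 7 + 47779 = 47786$)
$u{\left(Q \right)} = - 2 Q^{2}$
$c = 695556$ ($c = \left(- 2 \cdot 3^{2} - 816\right)^{2} = \left(\left(-2\right) 9 - 816\right)^{2} = \left(-18 - 816\right)^{2} = \left(-834\right)^{2} = 695556$)
$g + c = 47786 + 695556 = 743342$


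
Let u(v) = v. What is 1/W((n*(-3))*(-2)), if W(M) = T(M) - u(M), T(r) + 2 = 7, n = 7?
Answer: -1/37 ≈ -0.027027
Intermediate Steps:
T(r) = 5 (T(r) = -2 + 7 = 5)
W(M) = 5 - M
1/W((n*(-3))*(-2)) = 1/(5 - 7*(-3)*(-2)) = 1/(5 - (-21)*(-2)) = 1/(5 - 1*42) = 1/(5 - 42) = 1/(-37) = -1/37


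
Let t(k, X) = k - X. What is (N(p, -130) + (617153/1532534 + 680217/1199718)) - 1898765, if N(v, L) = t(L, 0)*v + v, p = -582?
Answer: -279420405448874276/153217385451 ≈ -1.8237e+6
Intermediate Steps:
N(v, L) = v + L*v (N(v, L) = (L - 1*0)*v + v = (L + 0)*v + v = L*v + v = v + L*v)
(N(p, -130) + (617153/1532534 + 680217/1199718)) - 1898765 = (-582*(1 - 130) + (617153/1532534 + 680217/1199718)) - 1898765 = (-582*(-129) + (617153*(1/1532534) + 680217*(1/1199718))) - 1898765 = (75078 + (617153/1532534 + 226739/399906)) - 1898765 = (75078 + 148572103561/153217385451) - 1898765 = 11503403436993739/153217385451 - 1898765 = -279420405448874276/153217385451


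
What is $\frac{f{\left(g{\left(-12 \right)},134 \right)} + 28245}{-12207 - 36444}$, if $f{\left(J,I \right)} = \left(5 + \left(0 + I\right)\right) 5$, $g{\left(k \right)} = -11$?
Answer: $- \frac{28940}{48651} \approx -0.59485$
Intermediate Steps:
$f{\left(J,I \right)} = 25 + 5 I$ ($f{\left(J,I \right)} = \left(5 + I\right) 5 = 25 + 5 I$)
$\frac{f{\left(g{\left(-12 \right)},134 \right)} + 28245}{-12207 - 36444} = \frac{\left(25 + 5 \cdot 134\right) + 28245}{-12207 - 36444} = \frac{\left(25 + 670\right) + 28245}{-48651} = \left(695 + 28245\right) \left(- \frac{1}{48651}\right) = 28940 \left(- \frac{1}{48651}\right) = - \frac{28940}{48651}$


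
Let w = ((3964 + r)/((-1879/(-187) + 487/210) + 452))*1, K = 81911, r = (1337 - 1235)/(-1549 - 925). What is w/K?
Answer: 192557185590/1847712269555993 ≈ 0.00010421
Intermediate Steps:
r = -51/1237 (r = 102/(-2474) = 102*(-1/2474) = -51/1237 ≈ -0.041229)
w = 192557185590/22557559663 (w = ((3964 - 51/1237)/((-1879/(-187) + 487/210) + 452))*1 = (4903417/(1237*((-1879*(-1/187) + 487*(1/210)) + 452)))*1 = (4903417/(1237*((1879/187 + 487/210) + 452)))*1 = (4903417/(1237*(485659/39270 + 452)))*1 = (4903417/(1237*(18235699/39270)))*1 = ((4903417/1237)*(39270/18235699))*1 = (192557185590/22557559663)*1 = 192557185590/22557559663 ≈ 8.5363)
w/K = (192557185590/22557559663)/81911 = (192557185590/22557559663)*(1/81911) = 192557185590/1847712269555993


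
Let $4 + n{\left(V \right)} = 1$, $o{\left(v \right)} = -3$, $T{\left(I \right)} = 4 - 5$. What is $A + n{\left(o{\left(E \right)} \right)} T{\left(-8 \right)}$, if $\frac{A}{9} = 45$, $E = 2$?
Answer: $408$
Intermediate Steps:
$T{\left(I \right)} = -1$ ($T{\left(I \right)} = 4 - 5 = -1$)
$n{\left(V \right)} = -3$ ($n{\left(V \right)} = -4 + 1 = -3$)
$A = 405$ ($A = 9 \cdot 45 = 405$)
$A + n{\left(o{\left(E \right)} \right)} T{\left(-8 \right)} = 405 - -3 = 405 + 3 = 408$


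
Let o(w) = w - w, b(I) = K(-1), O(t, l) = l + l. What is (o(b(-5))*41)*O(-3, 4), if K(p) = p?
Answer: 0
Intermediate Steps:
O(t, l) = 2*l
b(I) = -1
o(w) = 0
(o(b(-5))*41)*O(-3, 4) = (0*41)*(2*4) = 0*8 = 0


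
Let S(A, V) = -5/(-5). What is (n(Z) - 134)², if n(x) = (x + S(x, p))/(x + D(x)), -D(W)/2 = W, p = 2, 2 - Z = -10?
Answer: 2627641/144 ≈ 18248.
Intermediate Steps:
Z = 12 (Z = 2 - 1*(-10) = 2 + 10 = 12)
S(A, V) = 1 (S(A, V) = -5*(-⅕) = 1)
D(W) = -2*W
n(x) = -(1 + x)/x (n(x) = (x + 1)/(x - 2*x) = (1 + x)/((-x)) = (1 + x)*(-1/x) = -(1 + x)/x)
(n(Z) - 134)² = ((-1 - 1*12)/12 - 134)² = ((-1 - 12)/12 - 134)² = ((1/12)*(-13) - 134)² = (-13/12 - 134)² = (-1621/12)² = 2627641/144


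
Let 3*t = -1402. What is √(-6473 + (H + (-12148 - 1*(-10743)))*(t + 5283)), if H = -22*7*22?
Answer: I*√207791670/3 ≈ 4805.0*I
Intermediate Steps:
t = -1402/3 (t = (⅓)*(-1402) = -1402/3 ≈ -467.33)
H = -3388 (H = -154*22 = -3388)
√(-6473 + (H + (-12148 - 1*(-10743)))*(t + 5283)) = √(-6473 + (-3388 + (-12148 - 1*(-10743)))*(-1402/3 + 5283)) = √(-6473 + (-3388 + (-12148 + 10743))*(14447/3)) = √(-6473 + (-3388 - 1405)*(14447/3)) = √(-6473 - 4793*14447/3) = √(-6473 - 69244471/3) = √(-69263890/3) = I*√207791670/3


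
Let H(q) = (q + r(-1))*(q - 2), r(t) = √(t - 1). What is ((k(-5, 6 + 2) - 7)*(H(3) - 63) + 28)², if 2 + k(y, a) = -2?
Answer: 473102 - 15136*I*√2 ≈ 4.731e+5 - 21406.0*I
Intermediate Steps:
k(y, a) = -4 (k(y, a) = -2 - 2 = -4)
r(t) = √(-1 + t)
H(q) = (-2 + q)*(q + I*√2) (H(q) = (q + √(-1 - 1))*(q - 2) = (q + √(-2))*(-2 + q) = (q + I*√2)*(-2 + q) = (-2 + q)*(q + I*√2))
((k(-5, 6 + 2) - 7)*(H(3) - 63) + 28)² = ((-4 - 7)*((3² - 2*3 - 2*I*√2 + I*3*√2) - 63) + 28)² = (-11*((9 - 6 - 2*I*√2 + 3*I*√2) - 63) + 28)² = (-11*((3 + I*√2) - 63) + 28)² = (-11*(-60 + I*√2) + 28)² = ((660 - 11*I*√2) + 28)² = (688 - 11*I*√2)²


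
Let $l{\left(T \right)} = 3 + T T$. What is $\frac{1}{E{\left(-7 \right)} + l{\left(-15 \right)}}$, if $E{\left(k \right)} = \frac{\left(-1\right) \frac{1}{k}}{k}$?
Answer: $\frac{49}{11171} \approx 0.0043864$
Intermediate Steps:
$l{\left(T \right)} = 3 + T^{2}$
$E{\left(k \right)} = - \frac{1}{k^{2}}$
$\frac{1}{E{\left(-7 \right)} + l{\left(-15 \right)}} = \frac{1}{- \frac{1}{49} + \left(3 + \left(-15\right)^{2}\right)} = \frac{1}{\left(-1\right) \frac{1}{49} + \left(3 + 225\right)} = \frac{1}{- \frac{1}{49} + 228} = \frac{1}{\frac{11171}{49}} = \frac{49}{11171}$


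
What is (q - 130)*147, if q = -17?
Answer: -21609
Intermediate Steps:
(q - 130)*147 = (-17 - 130)*147 = -147*147 = -21609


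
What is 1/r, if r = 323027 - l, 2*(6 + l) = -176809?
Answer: 2/822875 ≈ 2.4305e-6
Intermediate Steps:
l = -176821/2 (l = -6 + (½)*(-176809) = -6 - 176809/2 = -176821/2 ≈ -88411.)
r = 822875/2 (r = 323027 - 1*(-176821/2) = 323027 + 176821/2 = 822875/2 ≈ 4.1144e+5)
1/r = 1/(822875/2) = 2/822875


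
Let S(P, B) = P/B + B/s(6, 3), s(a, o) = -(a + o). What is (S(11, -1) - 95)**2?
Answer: 908209/81 ≈ 11212.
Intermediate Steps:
s(a, o) = -a - o
S(P, B) = -B/9 + P/B (S(P, B) = P/B + B/(-1*6 - 1*3) = P/B + B/(-6 - 3) = P/B + B/(-9) = P/B + B*(-1/9) = P/B - B/9 = -B/9 + P/B)
(S(11, -1) - 95)**2 = ((-1/9*(-1) + 11/(-1)) - 95)**2 = ((1/9 + 11*(-1)) - 95)**2 = ((1/9 - 11) - 95)**2 = (-98/9 - 95)**2 = (-953/9)**2 = 908209/81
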